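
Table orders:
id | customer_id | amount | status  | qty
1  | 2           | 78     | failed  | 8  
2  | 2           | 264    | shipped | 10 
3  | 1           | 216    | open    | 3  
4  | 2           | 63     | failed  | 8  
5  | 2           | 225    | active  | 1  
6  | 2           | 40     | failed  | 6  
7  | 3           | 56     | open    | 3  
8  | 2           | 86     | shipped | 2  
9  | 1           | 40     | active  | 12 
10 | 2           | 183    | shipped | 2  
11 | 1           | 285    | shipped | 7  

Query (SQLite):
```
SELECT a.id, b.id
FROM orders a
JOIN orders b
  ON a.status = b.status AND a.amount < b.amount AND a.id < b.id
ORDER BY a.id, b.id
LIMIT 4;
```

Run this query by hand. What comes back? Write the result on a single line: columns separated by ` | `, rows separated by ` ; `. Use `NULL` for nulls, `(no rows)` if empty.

2 | 11 ; 8 | 10 ; 8 | 11 ; 10 | 11

Pairs (a,b) with same status, a.amount < b.amount, a.id < b.id.
status groups: active:{5,9} failed:{1,4,6} open:{3,7} shipped:{2,8,10,11}
Ordered by (a.id, b.id); first 4.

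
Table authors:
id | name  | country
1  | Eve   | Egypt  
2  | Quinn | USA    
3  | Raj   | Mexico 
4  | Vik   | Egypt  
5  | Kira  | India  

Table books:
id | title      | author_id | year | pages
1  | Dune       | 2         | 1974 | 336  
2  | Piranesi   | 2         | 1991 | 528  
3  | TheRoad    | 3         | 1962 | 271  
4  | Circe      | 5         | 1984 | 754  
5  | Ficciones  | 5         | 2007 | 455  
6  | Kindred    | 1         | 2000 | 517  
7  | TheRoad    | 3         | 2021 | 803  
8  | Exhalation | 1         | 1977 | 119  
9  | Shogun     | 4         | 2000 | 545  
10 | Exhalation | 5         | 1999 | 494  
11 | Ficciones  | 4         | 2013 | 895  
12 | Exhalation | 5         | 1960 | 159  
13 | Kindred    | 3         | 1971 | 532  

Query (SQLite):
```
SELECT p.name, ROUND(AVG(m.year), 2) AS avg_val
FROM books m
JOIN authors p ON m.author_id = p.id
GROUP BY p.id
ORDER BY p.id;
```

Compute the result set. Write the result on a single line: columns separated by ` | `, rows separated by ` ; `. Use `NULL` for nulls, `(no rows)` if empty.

Eve | 1988.5 ; Quinn | 1982.5 ; Raj | 1984.67 ; Vik | 2006.5 ; Kira | 1987.5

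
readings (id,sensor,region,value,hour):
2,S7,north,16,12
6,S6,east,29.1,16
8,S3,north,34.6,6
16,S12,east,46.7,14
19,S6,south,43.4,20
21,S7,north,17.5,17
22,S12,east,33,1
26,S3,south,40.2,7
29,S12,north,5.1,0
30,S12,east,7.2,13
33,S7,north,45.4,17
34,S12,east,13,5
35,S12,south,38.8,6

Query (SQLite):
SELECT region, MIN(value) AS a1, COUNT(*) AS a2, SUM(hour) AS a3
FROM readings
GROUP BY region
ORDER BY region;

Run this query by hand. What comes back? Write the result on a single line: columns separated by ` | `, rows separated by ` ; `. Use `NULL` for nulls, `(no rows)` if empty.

Group readings by region.
Per group compute: MIN(value), COUNT(*), SUM(hour).
  east: ids {6, 16, 22, 30, 34} → MIN(value)=7.2, COUNT(*)=5, SUM(hour)=49
  north: ids {2, 8, 21, 29, 33} → MIN(value)=5.1, COUNT(*)=5, SUM(hour)=52
  south: ids {19, 26, 35} → MIN(value)=38.8, COUNT(*)=3, SUM(hour)=33

east | 7.2 | 5 | 49 ; north | 5.1 | 5 | 52 ; south | 38.8 | 3 | 33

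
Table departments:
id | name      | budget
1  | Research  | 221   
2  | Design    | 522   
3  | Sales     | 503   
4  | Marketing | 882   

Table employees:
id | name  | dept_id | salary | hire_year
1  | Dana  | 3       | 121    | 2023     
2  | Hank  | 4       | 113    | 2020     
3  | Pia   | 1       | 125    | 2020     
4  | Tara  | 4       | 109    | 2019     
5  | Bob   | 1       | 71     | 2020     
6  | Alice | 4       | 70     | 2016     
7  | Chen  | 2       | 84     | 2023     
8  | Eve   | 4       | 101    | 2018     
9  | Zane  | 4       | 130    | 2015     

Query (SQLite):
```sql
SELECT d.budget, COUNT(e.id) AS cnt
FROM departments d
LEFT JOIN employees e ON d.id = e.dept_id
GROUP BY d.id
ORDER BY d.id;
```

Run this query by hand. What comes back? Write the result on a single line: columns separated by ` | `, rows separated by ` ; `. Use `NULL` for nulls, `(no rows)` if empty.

221 | 2 ; 522 | 1 ; 503 | 1 ; 882 | 5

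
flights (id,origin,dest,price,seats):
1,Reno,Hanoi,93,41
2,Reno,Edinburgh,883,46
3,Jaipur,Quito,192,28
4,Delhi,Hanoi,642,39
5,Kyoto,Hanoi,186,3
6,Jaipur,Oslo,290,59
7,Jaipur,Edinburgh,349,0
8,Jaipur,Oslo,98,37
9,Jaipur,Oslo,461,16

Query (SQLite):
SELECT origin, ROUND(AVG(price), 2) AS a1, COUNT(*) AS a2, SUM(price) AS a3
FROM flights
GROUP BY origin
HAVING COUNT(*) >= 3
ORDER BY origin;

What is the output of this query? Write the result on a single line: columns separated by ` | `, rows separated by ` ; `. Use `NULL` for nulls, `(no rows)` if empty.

Jaipur | 278 | 5 | 1390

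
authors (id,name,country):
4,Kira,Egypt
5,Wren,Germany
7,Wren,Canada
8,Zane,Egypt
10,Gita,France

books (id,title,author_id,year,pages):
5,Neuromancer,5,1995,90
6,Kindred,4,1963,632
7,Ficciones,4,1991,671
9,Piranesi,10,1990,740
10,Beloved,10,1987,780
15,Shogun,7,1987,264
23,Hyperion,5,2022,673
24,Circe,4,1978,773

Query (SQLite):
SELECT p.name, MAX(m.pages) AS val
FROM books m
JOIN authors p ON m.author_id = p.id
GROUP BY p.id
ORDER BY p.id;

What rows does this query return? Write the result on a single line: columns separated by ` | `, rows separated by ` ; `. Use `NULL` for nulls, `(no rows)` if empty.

Join each books row to its authors via author_id.
Group joined rows by authors.id; compute MAX(m.pages) per group.
  4: ids {6, 7, 24} → MAX(m.pages)=773
  5: ids {5, 23} → MAX(m.pages)=673
  7: ids {15} → MAX(m.pages)=264
  10: ids {9, 10} → MAX(m.pages)=780

Kira | 773 ; Wren | 673 ; Wren | 264 ; Gita | 780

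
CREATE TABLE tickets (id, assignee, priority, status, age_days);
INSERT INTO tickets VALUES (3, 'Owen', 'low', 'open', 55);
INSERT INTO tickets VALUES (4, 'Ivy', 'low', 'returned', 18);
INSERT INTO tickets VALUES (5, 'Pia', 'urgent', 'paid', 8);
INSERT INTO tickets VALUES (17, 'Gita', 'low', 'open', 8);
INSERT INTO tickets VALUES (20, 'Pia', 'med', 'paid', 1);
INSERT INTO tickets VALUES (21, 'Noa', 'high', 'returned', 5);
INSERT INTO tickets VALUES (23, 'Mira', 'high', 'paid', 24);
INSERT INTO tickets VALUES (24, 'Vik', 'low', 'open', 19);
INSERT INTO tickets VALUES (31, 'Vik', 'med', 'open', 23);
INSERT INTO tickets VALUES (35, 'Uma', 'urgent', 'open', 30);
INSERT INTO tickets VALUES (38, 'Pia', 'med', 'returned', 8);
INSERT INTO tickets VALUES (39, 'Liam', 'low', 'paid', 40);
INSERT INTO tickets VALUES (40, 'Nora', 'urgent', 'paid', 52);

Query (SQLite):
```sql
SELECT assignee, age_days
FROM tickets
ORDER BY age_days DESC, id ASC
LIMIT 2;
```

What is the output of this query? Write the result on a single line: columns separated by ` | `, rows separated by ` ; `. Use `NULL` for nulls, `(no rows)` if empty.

Sort by age_days desc, tiebreak id asc: (55, id=3), (52, id=40), (40, id=39), (30, id=35), (24, id=23) …. Take first 2.

Owen | 55 ; Nora | 52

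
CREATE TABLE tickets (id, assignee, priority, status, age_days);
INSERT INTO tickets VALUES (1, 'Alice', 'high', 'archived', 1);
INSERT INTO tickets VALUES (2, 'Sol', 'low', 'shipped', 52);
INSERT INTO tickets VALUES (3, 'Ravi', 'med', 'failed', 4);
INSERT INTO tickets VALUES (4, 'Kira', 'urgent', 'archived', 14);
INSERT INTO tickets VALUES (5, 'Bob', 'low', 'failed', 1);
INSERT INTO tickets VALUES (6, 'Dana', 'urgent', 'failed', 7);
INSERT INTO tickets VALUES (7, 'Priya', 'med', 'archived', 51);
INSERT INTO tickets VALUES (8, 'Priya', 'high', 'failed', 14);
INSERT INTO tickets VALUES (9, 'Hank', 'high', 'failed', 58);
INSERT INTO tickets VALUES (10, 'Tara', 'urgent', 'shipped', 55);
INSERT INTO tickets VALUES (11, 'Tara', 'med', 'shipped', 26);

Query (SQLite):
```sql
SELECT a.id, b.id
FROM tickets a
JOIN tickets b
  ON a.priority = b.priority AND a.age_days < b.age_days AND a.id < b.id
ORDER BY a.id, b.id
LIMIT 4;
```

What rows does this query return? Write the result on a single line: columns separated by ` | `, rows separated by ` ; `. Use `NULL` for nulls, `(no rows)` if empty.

1 | 8 ; 1 | 9 ; 3 | 7 ; 3 | 11

Pairs (a,b) with same priority, a.age_days < b.age_days, a.id < b.id.
priority groups: high:{1,8,9} low:{2,5} med:{3,7,11} urgent:{4,6,10}
Ordered by (a.id, b.id); first 4.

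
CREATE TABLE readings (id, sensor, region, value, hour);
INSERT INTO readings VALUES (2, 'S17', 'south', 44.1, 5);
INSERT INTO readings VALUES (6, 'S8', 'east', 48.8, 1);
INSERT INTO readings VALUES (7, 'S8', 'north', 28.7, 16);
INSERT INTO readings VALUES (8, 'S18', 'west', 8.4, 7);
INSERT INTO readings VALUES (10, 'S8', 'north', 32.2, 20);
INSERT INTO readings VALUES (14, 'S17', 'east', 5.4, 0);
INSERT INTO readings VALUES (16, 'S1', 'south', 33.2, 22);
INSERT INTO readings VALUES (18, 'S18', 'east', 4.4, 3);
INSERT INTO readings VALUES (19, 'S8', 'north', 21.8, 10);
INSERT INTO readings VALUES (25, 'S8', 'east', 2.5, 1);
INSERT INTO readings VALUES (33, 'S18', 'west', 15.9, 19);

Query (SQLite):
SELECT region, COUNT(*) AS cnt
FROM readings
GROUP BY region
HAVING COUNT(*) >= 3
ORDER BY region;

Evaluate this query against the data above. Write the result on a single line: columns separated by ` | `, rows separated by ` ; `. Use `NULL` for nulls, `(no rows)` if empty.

Partition readings by region; compute COUNT(*) within each group.
HAVING: keep groups with count ≥ 3.
  east: ids {6, 14, 18, 25} → COUNT(*)=4
  north: ids {7, 10, 19} → COUNT(*)=3
  south: ids {2, 16} → COUNT(*)=2
  west: ids {8, 33} → COUNT(*)=2

east | 4 ; north | 3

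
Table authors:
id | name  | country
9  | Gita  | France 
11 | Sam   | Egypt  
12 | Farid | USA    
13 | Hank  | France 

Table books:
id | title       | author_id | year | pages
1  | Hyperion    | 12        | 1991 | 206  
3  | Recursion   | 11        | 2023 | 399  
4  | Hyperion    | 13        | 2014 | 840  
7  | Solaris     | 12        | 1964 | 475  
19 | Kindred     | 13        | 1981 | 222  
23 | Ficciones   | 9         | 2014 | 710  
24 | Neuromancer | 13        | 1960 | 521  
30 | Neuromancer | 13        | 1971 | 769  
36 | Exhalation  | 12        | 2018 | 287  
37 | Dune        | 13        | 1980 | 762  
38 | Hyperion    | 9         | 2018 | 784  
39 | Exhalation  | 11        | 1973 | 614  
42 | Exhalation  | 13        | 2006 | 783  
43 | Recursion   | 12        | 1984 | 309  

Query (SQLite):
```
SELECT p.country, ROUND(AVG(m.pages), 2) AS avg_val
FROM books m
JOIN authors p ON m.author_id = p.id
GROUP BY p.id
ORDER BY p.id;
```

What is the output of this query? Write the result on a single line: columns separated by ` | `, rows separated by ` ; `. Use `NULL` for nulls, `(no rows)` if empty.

Join each books row to its authors via author_id.
Group joined rows by authors.id; compute ROUND(AVG(m.pages), 2) per group.
  9: ids {23, 38} → ROUND(AVG(m.pages), 2)=747
  11: ids {3, 39} → ROUND(AVG(m.pages), 2)=506.5
  12: ids {1, 7, 36, 43} → ROUND(AVG(m.pages), 2)=319.25
  13: ids {4, 19, 24, 30, 37, 42} → ROUND(AVG(m.pages), 2)=649.5

France | 747 ; Egypt | 506.5 ; USA | 319.25 ; France | 649.5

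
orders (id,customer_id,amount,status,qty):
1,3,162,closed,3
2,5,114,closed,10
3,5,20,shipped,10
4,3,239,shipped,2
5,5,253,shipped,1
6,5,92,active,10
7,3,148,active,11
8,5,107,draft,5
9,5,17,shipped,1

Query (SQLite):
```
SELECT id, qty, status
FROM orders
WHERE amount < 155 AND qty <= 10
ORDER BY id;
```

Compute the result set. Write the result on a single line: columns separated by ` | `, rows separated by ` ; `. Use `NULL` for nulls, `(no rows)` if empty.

amount < 155: ids {2, 3, 6, 7, 8, 9}
qty <= 10: ids {1, 2, 3, 4, 5, 6, 8, 9}
Combine with AND.

2 | 10 | closed ; 3 | 10 | shipped ; 6 | 10 | active ; 8 | 5 | draft ; 9 | 1 | shipped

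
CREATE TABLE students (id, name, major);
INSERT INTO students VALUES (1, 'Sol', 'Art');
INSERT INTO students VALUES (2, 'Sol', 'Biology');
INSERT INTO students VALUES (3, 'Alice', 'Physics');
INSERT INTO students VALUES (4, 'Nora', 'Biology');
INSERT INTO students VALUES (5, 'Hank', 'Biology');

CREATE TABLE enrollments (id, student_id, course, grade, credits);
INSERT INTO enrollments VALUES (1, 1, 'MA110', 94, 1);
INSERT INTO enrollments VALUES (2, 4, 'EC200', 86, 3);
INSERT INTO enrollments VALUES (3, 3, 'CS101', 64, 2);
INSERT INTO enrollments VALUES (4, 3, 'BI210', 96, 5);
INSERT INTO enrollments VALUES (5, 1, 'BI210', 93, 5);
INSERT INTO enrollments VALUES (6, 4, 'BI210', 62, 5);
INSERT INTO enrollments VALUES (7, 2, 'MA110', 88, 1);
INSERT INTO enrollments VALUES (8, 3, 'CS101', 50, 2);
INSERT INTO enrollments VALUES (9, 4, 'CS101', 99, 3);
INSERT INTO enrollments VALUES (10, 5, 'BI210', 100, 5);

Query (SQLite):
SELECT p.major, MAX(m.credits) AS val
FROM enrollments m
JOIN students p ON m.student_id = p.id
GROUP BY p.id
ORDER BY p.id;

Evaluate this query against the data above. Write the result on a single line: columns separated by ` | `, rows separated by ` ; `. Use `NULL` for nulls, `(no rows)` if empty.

Join each enrollments row to its students via student_id.
Group joined rows by students.id; compute MAX(m.credits) per group.
  1: ids {1, 5} → MAX(m.credits)=5
  2: ids {7} → MAX(m.credits)=1
  3: ids {3, 4, 8} → MAX(m.credits)=5
  4: ids {2, 6, 9} → MAX(m.credits)=5
  5: ids {10} → MAX(m.credits)=5

Art | 5 ; Biology | 1 ; Physics | 5 ; Biology | 5 ; Biology | 5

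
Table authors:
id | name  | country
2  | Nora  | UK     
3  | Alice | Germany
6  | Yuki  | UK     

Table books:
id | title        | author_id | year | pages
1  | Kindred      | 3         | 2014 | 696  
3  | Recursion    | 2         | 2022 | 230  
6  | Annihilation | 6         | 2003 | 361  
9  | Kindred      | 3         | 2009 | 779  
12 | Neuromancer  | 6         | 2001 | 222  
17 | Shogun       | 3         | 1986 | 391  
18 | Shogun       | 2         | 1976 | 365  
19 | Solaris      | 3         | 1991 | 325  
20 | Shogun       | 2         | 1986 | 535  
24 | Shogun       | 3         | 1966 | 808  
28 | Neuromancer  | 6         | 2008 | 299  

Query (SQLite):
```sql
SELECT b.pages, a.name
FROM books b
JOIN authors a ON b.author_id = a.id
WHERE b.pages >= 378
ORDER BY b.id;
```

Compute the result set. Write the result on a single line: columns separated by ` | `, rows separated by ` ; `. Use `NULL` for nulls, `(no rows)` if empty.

696 | Alice ; 779 | Alice ; 391 | Alice ; 535 | Nora ; 808 | Alice

Each books row matches the authors row where author_id = authors.id.
Then keep rows with b.pages >= 378.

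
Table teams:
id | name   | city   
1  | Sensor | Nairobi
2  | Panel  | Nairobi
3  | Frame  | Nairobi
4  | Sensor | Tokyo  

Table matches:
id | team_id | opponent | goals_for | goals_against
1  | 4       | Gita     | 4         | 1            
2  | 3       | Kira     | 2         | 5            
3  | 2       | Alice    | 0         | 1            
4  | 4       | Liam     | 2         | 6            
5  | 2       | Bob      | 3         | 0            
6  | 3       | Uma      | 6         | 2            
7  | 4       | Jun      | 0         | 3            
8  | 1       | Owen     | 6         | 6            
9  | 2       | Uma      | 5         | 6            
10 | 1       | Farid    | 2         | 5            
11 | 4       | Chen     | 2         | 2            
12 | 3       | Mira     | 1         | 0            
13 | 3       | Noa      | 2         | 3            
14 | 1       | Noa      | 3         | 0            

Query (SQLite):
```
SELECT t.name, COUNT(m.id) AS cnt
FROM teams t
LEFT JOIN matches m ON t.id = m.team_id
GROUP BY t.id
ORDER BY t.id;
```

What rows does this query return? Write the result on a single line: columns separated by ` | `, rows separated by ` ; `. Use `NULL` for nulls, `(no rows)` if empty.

Sensor | 3 ; Panel | 3 ; Frame | 4 ; Sensor | 4

LEFT JOIN keeps every teams row; unmatched ones get NULL for matches columns.
Group by teams.id and compute COUNT(m.id). COUNT(col) of an all-NULL group is 0.
  1: ids {8, 10, 14} → COUNT(m.id)=3
  2: ids {3, 5, 9} → COUNT(m.id)=3
  3: ids {2, 6, 12, 13} → COUNT(m.id)=4
  4: ids {1, 4, 7, 11} → COUNT(m.id)=4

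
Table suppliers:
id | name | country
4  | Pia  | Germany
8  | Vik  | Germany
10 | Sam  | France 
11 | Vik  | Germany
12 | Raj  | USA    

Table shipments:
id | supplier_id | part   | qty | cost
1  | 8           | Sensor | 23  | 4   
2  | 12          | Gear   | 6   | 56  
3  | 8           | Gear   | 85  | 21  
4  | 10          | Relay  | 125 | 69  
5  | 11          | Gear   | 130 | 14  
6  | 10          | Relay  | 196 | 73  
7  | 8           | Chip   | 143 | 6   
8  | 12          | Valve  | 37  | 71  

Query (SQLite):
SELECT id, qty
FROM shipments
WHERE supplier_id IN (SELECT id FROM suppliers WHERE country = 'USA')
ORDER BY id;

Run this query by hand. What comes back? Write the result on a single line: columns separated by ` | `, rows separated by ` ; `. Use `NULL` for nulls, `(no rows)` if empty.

Inner query: suppliers.id where country = 'USA'.
Outer: keep shipments rows whose supplier_id is in that set.
Inner query → {12}

2 | 6 ; 8 | 37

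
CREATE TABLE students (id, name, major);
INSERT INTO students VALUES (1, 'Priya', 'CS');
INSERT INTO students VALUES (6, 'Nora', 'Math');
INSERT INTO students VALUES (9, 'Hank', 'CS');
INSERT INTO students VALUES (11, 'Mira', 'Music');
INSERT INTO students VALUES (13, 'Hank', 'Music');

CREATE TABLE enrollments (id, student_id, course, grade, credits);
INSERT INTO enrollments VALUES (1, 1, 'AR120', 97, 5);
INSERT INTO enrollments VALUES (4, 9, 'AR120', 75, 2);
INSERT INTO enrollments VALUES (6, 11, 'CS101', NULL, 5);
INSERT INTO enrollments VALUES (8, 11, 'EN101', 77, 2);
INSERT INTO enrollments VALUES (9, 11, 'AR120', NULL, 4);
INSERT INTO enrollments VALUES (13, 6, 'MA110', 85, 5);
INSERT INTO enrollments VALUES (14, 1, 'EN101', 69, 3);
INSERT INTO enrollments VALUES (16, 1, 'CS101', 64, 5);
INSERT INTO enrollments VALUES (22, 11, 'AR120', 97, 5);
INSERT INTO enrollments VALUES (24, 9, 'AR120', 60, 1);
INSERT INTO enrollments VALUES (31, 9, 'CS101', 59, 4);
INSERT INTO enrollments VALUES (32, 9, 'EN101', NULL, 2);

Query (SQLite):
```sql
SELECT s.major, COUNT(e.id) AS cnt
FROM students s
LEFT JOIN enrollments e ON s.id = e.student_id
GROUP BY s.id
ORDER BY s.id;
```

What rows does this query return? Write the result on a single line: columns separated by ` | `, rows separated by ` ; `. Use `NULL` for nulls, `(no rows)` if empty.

CS | 3 ; Math | 1 ; CS | 4 ; Music | 4 ; Music | 0

LEFT JOIN keeps every students row; unmatched ones get NULL for enrollments columns.
Group by students.id and compute COUNT(e.id). COUNT(col) of an all-NULL group is 0.
  1: ids {1, 14, 16} → COUNT(e.id)=3
  6: ids {13} → COUNT(e.id)=1
  9: ids {4, 24, 31, 32} → COUNT(e.id)=4
  11: ids {6, 8, 9, 22} → COUNT(e.id)=4
  13: ids {—} → COUNT(e.id)=0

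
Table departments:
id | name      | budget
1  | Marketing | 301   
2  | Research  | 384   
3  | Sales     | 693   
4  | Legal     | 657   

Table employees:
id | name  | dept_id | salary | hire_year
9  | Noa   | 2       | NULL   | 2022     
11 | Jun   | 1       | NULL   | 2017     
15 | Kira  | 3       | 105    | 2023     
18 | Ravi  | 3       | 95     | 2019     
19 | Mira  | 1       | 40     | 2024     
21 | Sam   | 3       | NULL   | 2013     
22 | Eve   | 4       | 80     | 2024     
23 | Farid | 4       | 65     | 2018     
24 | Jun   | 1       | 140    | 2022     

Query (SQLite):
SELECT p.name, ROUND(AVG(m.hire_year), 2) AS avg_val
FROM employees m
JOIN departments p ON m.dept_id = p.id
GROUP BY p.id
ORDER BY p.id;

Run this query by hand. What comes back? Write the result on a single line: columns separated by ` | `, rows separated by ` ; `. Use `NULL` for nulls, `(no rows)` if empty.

Marketing | 2021 ; Research | 2022 ; Sales | 2018.33 ; Legal | 2021

Join each employees row to its departments via dept_id.
Group joined rows by departments.id; compute ROUND(AVG(m.hire_year), 2) per group.
  1: ids {11, 19, 24} → ROUND(AVG(m.hire_year), 2)=2021
  2: ids {9} → ROUND(AVG(m.hire_year), 2)=2022
  3: ids {15, 18, 21} → ROUND(AVG(m.hire_year), 2)=2018.33
  4: ids {22, 23} → ROUND(AVG(m.hire_year), 2)=2021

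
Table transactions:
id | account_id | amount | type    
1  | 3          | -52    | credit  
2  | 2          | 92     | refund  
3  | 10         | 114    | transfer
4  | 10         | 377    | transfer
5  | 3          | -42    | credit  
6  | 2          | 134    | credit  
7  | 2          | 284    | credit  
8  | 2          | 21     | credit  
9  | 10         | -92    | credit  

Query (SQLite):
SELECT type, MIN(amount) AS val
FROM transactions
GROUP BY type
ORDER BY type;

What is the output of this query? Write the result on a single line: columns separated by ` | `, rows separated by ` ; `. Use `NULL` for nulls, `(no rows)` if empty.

credit | -92 ; refund | 92 ; transfer | 114

Partition transactions by type; compute MIN(amount) within each group.
  credit: ids {1, 5, 6, 7, 8, 9} → MIN(amount)=-92
  refund: ids {2} → MIN(amount)=92
  transfer: ids {3, 4} → MIN(amount)=114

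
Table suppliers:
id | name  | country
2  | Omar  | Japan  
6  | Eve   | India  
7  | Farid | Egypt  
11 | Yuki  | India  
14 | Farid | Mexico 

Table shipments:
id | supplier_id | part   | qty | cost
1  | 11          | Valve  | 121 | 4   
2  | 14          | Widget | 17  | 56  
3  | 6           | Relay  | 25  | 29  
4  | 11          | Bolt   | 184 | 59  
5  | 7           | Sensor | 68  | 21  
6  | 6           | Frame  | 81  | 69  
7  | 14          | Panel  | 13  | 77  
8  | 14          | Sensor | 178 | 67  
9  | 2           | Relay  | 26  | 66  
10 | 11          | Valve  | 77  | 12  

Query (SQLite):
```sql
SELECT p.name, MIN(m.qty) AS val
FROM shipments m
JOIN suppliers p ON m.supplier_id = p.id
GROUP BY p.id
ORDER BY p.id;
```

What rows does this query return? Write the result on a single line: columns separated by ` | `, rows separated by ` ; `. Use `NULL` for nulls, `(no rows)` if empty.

Join each shipments row to its suppliers via supplier_id.
Group joined rows by suppliers.id; compute MIN(m.qty) per group.
  2: ids {9} → MIN(m.qty)=26
  6: ids {3, 6} → MIN(m.qty)=25
  7: ids {5} → MIN(m.qty)=68
  11: ids {1, 4, 10} → MIN(m.qty)=77
  14: ids {2, 7, 8} → MIN(m.qty)=13

Omar | 26 ; Eve | 25 ; Farid | 68 ; Yuki | 77 ; Farid | 13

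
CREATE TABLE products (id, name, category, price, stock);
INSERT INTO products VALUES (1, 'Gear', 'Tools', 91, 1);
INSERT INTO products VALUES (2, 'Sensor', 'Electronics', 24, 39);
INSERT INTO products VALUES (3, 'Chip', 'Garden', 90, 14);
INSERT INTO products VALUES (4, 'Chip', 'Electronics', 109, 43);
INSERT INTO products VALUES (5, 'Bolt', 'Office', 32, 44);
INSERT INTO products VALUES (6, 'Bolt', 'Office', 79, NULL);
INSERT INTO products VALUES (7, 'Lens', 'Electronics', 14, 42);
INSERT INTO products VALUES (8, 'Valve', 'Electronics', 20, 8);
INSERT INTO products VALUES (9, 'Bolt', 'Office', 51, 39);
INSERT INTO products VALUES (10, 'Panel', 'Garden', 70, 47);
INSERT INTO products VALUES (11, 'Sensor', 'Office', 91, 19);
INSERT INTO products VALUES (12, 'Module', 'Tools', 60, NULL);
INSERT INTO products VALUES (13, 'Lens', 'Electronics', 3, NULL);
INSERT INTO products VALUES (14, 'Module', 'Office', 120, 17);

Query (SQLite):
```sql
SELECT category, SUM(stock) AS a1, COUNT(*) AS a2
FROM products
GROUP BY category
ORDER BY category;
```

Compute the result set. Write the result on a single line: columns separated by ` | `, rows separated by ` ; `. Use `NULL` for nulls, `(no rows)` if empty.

Electronics | 132 | 5 ; Garden | 61 | 2 ; Office | 119 | 5 ; Tools | 1 | 2

Group products by category.
Per group compute: SUM(stock), COUNT(*).
  Electronics: ids {2, 4, 7, 8, 13} → SUM(stock)=132, COUNT(*)=5
  Garden: ids {3, 10} → SUM(stock)=61, COUNT(*)=2
  Office: ids {5, 6, 9, 11, 14} → SUM(stock)=119, COUNT(*)=5
  Tools: ids {1, 12} → SUM(stock)=1, COUNT(*)=2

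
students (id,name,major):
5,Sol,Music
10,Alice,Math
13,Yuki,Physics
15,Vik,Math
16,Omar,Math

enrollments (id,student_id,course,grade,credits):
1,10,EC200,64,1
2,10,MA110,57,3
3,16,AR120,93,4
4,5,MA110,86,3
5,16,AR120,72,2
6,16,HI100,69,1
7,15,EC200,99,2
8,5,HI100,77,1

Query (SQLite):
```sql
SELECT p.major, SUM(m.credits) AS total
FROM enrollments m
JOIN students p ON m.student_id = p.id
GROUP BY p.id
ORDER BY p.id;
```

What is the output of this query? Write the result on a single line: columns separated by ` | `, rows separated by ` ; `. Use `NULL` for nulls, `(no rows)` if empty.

Music | 4 ; Math | 4 ; Math | 2 ; Math | 7

Join each enrollments row to its students via student_id.
Group joined rows by students.id; compute SUM(m.credits) per group.
  5: ids {4, 8} → SUM(m.credits)=4
  10: ids {1, 2} → SUM(m.credits)=4
  15: ids {7} → SUM(m.credits)=2
  16: ids {3, 5, 6} → SUM(m.credits)=7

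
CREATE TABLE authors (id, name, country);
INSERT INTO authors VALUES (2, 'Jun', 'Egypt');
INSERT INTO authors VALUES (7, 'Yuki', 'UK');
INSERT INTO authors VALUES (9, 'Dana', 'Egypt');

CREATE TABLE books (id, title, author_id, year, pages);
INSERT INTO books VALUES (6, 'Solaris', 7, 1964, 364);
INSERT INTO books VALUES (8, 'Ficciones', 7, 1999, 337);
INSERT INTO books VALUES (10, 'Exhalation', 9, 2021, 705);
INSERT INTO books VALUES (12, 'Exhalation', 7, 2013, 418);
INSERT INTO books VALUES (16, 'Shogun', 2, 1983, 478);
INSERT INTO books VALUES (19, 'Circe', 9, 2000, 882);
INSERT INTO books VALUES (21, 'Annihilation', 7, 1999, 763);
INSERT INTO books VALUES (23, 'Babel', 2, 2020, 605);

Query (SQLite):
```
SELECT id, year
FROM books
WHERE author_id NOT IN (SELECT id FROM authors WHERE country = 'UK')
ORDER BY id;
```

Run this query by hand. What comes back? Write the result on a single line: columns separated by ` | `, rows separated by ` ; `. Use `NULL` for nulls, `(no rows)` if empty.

10 | 2021 ; 16 | 1983 ; 19 | 2000 ; 23 | 2020

Inner query: authors.id where country = 'UK'.
Outer: keep books rows whose author_id is not in that set.
Inner query → {7}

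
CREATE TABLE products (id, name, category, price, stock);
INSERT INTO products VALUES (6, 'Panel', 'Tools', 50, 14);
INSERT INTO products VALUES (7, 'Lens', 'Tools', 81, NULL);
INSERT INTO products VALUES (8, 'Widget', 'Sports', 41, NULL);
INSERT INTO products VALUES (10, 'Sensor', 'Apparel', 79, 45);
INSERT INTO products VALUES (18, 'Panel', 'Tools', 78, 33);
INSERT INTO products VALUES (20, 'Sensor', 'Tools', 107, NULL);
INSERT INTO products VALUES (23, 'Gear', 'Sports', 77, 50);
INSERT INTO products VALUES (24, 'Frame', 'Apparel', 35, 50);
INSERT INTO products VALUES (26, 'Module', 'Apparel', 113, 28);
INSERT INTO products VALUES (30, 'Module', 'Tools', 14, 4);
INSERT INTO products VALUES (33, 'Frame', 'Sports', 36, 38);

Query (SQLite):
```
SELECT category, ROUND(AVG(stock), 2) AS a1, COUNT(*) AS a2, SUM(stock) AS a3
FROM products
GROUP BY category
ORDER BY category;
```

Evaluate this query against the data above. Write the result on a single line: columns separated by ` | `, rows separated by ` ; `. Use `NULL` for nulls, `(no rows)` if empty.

Group products by category.
Per group compute: ROUND(AVG(stock), 2), COUNT(*), SUM(stock).
  Apparel: ids {10, 24, 26} → ROUND(AVG(stock), 2)=41, COUNT(*)=3, SUM(stock)=123
  Sports: ids {8, 23, 33} → ROUND(AVG(stock), 2)=44, COUNT(*)=3, SUM(stock)=88
  Tools: ids {6, 7, 18, 20, 30} → ROUND(AVG(stock), 2)=17, COUNT(*)=5, SUM(stock)=51

Apparel | 41 | 3 | 123 ; Sports | 44 | 3 | 88 ; Tools | 17 | 5 | 51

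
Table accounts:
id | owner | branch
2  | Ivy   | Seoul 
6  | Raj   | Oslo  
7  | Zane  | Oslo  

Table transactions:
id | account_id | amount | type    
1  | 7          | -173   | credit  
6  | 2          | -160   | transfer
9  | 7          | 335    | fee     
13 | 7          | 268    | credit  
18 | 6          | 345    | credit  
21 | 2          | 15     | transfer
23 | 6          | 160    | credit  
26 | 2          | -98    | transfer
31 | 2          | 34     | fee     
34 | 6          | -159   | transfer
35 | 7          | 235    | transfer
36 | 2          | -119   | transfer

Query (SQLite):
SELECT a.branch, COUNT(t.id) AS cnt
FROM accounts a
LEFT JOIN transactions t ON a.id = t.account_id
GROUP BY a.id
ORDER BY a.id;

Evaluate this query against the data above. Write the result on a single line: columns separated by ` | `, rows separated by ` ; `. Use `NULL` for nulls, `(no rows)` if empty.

Seoul | 5 ; Oslo | 3 ; Oslo | 4

LEFT JOIN keeps every accounts row; unmatched ones get NULL for transactions columns.
Group by accounts.id and compute COUNT(t.id). COUNT(col) of an all-NULL group is 0.
  2: ids {6, 21, 26, 31, 36} → COUNT(t.id)=5
  6: ids {18, 23, 34} → COUNT(t.id)=3
  7: ids {1, 9, 13, 35} → COUNT(t.id)=4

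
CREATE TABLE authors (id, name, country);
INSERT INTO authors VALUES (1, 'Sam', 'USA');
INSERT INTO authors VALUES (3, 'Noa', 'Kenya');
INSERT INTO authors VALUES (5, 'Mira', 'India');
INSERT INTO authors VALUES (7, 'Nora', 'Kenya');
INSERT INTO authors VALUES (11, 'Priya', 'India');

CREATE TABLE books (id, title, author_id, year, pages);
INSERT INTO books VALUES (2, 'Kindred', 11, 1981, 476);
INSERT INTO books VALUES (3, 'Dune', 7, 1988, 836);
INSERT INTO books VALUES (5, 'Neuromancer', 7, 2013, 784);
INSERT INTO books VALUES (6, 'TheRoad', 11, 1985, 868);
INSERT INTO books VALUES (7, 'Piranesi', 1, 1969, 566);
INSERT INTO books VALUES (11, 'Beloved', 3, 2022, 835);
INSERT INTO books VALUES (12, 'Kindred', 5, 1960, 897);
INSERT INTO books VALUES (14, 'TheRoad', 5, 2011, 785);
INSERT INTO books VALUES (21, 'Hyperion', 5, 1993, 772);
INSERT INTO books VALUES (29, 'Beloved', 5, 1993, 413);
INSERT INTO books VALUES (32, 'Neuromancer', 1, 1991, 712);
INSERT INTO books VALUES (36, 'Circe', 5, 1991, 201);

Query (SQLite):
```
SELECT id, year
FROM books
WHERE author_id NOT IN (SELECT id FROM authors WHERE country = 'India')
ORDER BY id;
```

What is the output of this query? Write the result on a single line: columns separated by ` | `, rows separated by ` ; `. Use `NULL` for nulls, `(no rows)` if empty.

3 | 1988 ; 5 | 2013 ; 7 | 1969 ; 11 | 2022 ; 32 | 1991

Inner query: authors.id where country = 'India'.
Outer: keep books rows whose author_id is not in that set.
Inner query → {5, 11}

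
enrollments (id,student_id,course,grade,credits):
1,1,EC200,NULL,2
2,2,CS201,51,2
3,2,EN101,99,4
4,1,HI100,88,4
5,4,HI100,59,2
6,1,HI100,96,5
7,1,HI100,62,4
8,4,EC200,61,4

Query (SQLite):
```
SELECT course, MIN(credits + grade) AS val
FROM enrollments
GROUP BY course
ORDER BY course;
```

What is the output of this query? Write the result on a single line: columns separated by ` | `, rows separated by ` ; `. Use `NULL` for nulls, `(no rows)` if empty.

CS201 | 53 ; EC200 | 65 ; EN101 | 103 ; HI100 | 61

For each row compute credits + grade.
Group by course; take MIN of the expression per group.
  CS201: ids {2} → MIN(credits + grade)=53
  EC200: ids {1, 8} → MIN(credits + grade)=65
  EN101: ids {3} → MIN(credits + grade)=103
  HI100: ids {4, 5, 6, 7} → MIN(credits + grade)=61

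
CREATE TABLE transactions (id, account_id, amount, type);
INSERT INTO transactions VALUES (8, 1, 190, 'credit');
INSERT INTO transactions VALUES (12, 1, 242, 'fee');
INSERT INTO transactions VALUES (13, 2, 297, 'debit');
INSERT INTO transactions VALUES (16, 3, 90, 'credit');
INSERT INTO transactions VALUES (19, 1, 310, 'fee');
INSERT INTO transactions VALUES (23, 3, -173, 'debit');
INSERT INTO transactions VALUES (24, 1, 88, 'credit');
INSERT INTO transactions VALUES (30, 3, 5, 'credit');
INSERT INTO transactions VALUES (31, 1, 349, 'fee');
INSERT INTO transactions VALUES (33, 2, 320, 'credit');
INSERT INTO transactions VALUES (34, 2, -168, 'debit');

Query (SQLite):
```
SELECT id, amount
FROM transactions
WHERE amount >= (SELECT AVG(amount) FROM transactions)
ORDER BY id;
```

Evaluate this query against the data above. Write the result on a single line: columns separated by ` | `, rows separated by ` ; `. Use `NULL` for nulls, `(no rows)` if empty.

8 | 190 ; 12 | 242 ; 13 | 297 ; 19 | 310 ; 31 | 349 ; 33 | 320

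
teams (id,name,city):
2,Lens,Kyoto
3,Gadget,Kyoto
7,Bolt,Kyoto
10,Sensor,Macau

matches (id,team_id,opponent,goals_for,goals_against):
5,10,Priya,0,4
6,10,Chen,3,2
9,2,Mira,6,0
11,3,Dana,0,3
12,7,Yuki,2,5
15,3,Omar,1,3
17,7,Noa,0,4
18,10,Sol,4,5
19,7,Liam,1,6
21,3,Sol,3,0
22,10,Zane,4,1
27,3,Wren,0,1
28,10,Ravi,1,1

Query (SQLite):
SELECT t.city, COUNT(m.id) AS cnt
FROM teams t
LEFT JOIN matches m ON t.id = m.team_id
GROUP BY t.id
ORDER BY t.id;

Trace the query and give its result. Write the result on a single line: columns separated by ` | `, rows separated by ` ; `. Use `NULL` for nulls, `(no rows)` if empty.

Kyoto | 1 ; Kyoto | 4 ; Kyoto | 3 ; Macau | 5

LEFT JOIN keeps every teams row; unmatched ones get NULL for matches columns.
Group by teams.id and compute COUNT(m.id). COUNT(col) of an all-NULL group is 0.
  2: ids {9} → COUNT(m.id)=1
  3: ids {11, 15, 21, 27} → COUNT(m.id)=4
  7: ids {12, 17, 19} → COUNT(m.id)=3
  10: ids {5, 6, 18, 22, 28} → COUNT(m.id)=5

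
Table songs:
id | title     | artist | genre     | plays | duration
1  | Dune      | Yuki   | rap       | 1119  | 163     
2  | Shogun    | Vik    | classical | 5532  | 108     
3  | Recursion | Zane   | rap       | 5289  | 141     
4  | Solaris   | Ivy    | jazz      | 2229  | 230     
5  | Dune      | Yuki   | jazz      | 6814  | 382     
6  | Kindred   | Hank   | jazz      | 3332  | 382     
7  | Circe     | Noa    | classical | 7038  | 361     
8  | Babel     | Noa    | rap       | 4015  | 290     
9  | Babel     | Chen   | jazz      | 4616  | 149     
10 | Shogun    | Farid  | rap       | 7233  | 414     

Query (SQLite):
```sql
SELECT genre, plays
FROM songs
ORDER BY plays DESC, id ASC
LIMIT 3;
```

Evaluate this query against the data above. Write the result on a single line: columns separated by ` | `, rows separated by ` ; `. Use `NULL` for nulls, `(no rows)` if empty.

rap | 7233 ; classical | 7038 ; jazz | 6814

Sort by plays desc, tiebreak id asc: (7233, id=10), (7038, id=7), (6814, id=5), (5532, id=2), (5289, id=3), (4616, id=9) …. Take first 3.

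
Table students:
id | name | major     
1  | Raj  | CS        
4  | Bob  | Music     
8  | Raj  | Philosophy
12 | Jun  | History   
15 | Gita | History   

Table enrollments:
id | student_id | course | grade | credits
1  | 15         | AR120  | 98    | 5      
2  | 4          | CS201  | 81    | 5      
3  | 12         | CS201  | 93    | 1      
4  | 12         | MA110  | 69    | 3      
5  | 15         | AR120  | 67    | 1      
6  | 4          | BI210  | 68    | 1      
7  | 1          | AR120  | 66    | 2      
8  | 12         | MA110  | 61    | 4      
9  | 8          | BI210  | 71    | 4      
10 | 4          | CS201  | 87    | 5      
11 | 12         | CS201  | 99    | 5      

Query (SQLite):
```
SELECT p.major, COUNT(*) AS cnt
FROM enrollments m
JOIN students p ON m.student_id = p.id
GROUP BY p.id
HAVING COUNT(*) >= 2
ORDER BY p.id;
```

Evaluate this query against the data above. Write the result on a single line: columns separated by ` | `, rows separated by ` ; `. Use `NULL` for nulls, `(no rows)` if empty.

Join each enrollments row to its students via student_id.
Group joined rows by students.id; compute COUNT(*) per group.
HAVING: keep groups with count ≥ 2.
  1: ids {7} → COUNT(*)=1
  4: ids {2, 6, 10} → COUNT(*)=3
  8: ids {9} → COUNT(*)=1
  12: ids {3, 4, 8, 11} → COUNT(*)=4
  15: ids {1, 5} → COUNT(*)=2

Music | 3 ; History | 4 ; History | 2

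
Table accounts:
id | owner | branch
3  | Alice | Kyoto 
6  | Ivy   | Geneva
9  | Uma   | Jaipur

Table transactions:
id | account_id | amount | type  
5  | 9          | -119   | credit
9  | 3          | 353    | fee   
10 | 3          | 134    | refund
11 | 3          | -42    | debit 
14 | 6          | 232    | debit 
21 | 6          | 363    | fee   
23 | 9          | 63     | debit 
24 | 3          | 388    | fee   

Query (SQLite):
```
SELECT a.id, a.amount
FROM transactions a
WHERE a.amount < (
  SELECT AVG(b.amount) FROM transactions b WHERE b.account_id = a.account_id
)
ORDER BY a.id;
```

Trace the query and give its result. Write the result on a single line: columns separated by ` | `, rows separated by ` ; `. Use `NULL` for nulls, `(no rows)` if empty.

5 | -119 ; 10 | 134 ; 11 | -42 ; 14 | 232

For each transactions row a, compute AVG(amount) over rows sharing a.account_id.
Keep row a if a.amount < that per-group AVG.
  account_id=3: AVG(amount) = 208.25
  account_id=6: AVG(amount) = 297.5
  account_id=9: AVG(amount) = -28.0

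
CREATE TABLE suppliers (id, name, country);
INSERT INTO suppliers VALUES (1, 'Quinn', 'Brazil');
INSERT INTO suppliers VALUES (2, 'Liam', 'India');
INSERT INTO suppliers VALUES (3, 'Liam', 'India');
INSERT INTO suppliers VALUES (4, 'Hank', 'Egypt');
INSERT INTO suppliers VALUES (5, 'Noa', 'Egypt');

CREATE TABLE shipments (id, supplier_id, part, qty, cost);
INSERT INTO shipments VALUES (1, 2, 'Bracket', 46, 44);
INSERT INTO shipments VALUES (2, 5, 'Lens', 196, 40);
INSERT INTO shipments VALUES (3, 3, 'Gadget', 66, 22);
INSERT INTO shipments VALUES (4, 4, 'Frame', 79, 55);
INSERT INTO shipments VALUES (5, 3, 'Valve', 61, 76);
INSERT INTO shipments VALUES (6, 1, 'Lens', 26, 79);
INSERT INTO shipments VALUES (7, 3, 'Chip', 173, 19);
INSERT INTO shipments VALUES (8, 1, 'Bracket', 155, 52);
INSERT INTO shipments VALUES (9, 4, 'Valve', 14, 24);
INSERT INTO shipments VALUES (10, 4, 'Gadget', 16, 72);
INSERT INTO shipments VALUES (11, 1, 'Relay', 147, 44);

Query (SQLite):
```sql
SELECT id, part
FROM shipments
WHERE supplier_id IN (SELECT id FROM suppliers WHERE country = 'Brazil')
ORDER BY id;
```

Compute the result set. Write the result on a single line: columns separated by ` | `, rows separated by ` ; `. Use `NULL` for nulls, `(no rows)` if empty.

6 | Lens ; 8 | Bracket ; 11 | Relay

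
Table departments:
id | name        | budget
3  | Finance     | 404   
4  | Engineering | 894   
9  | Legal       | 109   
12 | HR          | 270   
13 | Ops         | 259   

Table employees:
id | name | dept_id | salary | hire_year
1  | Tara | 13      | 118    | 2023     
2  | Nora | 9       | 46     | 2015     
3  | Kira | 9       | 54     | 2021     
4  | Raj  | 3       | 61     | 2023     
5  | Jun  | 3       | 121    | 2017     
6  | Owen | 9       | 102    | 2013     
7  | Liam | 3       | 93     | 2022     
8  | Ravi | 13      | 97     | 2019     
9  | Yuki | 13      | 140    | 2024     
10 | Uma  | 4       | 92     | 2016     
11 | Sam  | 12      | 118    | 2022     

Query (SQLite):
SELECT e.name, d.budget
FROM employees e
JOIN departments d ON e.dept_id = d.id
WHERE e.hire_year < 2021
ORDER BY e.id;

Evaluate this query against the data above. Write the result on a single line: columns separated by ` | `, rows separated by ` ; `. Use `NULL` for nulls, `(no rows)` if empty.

Nora | 109 ; Jun | 404 ; Owen | 109 ; Ravi | 259 ; Uma | 894

Each employees row matches the departments row where dept_id = departments.id.
Then keep rows with e.hire_year < 2021.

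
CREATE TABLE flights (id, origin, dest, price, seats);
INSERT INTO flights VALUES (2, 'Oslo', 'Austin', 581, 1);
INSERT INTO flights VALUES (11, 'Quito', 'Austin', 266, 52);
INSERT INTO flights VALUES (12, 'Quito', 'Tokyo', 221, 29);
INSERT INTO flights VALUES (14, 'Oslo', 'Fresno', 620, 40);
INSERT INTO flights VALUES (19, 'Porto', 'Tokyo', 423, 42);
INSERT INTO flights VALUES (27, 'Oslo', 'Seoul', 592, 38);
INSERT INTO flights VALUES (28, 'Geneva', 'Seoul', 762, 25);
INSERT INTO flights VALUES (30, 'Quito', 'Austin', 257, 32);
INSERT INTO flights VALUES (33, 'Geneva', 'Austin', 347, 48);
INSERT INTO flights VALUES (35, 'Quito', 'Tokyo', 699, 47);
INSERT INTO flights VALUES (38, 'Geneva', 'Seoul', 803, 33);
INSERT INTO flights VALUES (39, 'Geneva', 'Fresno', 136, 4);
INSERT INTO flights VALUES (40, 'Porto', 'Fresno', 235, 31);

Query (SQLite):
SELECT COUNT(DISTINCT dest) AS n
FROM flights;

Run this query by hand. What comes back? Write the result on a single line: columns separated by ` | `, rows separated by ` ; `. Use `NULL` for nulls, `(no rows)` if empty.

Count distinct non-NULL dest values.

4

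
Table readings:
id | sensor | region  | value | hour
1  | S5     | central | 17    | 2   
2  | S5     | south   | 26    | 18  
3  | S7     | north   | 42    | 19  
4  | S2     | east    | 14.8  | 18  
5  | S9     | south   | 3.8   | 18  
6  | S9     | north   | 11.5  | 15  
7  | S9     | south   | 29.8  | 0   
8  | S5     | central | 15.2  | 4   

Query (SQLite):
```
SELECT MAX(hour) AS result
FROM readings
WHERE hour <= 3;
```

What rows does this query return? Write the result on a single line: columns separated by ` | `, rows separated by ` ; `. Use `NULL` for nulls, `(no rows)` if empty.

Rows where hour <= 3 → hour values: [2, 0].
MAX of non-NULL values = 2.

2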